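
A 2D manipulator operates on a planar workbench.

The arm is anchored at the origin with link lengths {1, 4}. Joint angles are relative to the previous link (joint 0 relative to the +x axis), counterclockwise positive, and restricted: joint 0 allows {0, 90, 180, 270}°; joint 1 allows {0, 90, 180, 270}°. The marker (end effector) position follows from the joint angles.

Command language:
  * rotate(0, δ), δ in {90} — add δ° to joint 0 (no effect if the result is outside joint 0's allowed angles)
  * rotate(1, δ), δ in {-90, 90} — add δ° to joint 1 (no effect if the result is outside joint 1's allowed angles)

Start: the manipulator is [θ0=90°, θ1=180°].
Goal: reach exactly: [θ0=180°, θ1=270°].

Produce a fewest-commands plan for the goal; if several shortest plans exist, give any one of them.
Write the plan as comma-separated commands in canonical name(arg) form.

begin: [θ0=90°, θ1=180°]
1. rotate(1, 90) → [θ0=90°, θ1=270°]
2. rotate(0, 90) → [θ0=180°, θ1=270°]
nothing shorter than 2 reaches the goal.

rotate(1, 90), rotate(0, 90)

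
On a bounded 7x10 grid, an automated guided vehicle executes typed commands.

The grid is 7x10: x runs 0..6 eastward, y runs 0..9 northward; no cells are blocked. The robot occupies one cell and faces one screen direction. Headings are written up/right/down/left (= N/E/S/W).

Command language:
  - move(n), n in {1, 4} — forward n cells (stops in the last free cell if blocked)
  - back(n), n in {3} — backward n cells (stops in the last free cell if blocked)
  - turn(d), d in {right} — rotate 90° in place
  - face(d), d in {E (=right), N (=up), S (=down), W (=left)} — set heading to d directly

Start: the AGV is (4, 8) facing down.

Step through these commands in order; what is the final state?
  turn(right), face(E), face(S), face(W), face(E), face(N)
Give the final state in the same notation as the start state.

start: (4, 8) facing down
[1] after turn(right): (4, 8) facing left
[2] after face(E): (4, 8) facing right
[3] after face(S): (4, 8) facing down
[4] after face(W): (4, 8) facing left
[5] after face(E): (4, 8) facing right
[6] after face(N): (4, 8) facing up

(4, 8) facing up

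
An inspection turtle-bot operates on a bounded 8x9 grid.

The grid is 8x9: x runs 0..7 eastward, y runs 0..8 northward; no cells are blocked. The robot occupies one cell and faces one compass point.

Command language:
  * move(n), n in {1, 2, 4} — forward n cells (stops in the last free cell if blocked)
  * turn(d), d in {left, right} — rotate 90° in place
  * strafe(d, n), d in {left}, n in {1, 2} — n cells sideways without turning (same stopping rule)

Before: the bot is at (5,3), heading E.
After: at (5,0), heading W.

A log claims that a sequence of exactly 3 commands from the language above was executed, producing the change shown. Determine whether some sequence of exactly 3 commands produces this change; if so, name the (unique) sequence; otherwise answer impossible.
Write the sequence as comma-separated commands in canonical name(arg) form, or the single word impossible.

key: move(4) runs into the grid edge before its full distance
initial: at (5,3), heading E
step 1 (turn(right)): at (5,3), heading S
step 2 (move(4)): at (5,0), heading S
step 3 (turn(right)): at (5,0), heading W
no other 3-command option fits: unique.

turn(right), move(4), turn(right)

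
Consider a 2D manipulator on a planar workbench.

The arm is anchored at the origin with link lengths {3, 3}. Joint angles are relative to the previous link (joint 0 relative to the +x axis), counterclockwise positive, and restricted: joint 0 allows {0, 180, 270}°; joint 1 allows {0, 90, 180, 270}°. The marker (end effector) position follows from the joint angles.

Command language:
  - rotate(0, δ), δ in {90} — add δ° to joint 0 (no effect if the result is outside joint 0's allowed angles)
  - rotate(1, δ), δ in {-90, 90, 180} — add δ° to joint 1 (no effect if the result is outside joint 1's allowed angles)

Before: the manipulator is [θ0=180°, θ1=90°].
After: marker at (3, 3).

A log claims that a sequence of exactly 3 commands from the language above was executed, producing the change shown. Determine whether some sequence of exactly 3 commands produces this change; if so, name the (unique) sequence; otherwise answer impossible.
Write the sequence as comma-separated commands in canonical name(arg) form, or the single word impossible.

start: [θ0=180°, θ1=90°]
t=1 rotate(0, 90) ⇒ [θ0=270°, θ1=90°]
t=2 rotate(0, 90) ⇒ [θ0=0°, θ1=90°]
t=3 rotate(0, 90) ⇒ [θ0=0°, θ1=90°]
no rival 3-sequence matches.

rotate(0, 90), rotate(0, 90), rotate(0, 90)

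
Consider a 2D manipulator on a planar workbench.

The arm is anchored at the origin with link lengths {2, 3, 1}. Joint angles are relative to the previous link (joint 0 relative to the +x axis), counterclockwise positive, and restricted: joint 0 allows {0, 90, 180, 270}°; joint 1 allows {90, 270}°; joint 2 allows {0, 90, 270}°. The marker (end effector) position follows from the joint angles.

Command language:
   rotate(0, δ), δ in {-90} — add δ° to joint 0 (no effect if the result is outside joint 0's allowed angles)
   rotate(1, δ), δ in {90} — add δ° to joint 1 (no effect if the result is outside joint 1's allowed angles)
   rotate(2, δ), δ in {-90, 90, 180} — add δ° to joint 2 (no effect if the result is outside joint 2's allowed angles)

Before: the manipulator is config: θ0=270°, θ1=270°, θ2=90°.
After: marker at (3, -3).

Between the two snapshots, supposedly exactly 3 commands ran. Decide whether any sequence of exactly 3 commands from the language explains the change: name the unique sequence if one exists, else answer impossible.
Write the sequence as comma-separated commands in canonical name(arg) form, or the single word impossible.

rotate(0, -90), rotate(0, -90), rotate(0, -90)

t0: config: θ0=270°, θ1=270°, θ2=90°
t=1 rotate(0, -90) ⇒ config: θ0=180°, θ1=270°, θ2=90°
t=2 rotate(0, -90) ⇒ config: θ0=90°, θ1=270°, θ2=90°
t=3 rotate(0, -90) ⇒ config: θ0=0°, θ1=270°, θ2=90°
all 125 alternatives checked — unique.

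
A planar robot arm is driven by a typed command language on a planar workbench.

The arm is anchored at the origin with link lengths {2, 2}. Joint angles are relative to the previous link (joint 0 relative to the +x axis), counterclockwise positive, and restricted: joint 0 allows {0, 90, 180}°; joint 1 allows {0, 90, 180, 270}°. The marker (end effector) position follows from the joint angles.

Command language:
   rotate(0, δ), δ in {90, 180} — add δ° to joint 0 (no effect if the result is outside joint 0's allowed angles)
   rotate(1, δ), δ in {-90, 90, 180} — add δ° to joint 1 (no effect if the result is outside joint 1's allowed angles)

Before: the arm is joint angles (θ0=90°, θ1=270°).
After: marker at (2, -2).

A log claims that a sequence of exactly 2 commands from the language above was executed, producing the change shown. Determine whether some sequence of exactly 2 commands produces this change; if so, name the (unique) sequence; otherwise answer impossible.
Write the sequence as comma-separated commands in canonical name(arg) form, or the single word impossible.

rotate(0, 90), rotate(0, 180)

key: order matters: swapping rotate(0, 90) and rotate(0, 180) lands elsewhere
from: joint angles (θ0=90°, θ1=270°)
1. rotate(0, 90) → joint angles (θ0=180°, θ1=270°)
2. rotate(0, 180) → joint angles (θ0=0°, θ1=270°)
uniquely the one of 25 2-step routes that fits.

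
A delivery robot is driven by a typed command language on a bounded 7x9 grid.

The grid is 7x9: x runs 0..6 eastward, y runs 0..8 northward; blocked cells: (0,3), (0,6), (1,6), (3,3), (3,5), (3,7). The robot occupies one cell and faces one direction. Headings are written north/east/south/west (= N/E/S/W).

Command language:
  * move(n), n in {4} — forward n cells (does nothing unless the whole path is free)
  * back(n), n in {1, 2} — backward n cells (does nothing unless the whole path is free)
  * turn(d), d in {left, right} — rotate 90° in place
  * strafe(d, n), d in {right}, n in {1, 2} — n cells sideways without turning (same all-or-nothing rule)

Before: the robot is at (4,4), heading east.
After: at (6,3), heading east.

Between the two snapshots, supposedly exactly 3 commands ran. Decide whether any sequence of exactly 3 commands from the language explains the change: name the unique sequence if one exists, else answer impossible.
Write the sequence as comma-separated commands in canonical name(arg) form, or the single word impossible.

back(2), move(4), strafe(right, 1)

key: running strafe(right, 1) before back(2) would end elsewhere — order is forced
start: at (4,4), heading east
1. back(2) → at (2,4), heading east
2. move(4) → at (6,4), heading east
3. strafe(right, 1) → at (6,3), heading east
all 343 alternatives checked — unique.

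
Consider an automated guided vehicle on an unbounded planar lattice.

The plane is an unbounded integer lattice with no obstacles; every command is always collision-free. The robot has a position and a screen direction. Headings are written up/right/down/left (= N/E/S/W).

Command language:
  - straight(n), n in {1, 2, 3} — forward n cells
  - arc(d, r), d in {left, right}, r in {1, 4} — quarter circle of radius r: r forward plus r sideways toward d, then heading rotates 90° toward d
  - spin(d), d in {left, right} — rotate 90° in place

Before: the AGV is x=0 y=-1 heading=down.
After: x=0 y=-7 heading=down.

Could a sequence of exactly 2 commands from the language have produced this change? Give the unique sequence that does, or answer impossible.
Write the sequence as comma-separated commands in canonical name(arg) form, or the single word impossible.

key: still facing S at the end — nothing in the sequence rotates
start: x=0 y=-1 heading=down
step 1 (straight(3)): x=0 y=-4 heading=down
step 2 (straight(3)): x=0 y=-7 heading=down
no other 2-command option fits: unique.

straight(3), straight(3)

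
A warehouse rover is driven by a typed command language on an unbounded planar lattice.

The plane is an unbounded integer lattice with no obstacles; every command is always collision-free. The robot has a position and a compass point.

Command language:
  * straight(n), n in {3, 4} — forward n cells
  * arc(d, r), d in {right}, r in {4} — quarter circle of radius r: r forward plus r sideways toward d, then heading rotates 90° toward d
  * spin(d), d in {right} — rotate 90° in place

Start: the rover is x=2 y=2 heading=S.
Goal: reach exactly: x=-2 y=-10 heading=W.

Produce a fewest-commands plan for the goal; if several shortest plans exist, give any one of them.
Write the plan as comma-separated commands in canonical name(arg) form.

straight(4), straight(4), arc(right, 4)

t0: x=2 y=2 heading=S
step 1 (straight(4)): x=2 y=-2 heading=S
step 2 (straight(4)): x=2 y=-6 heading=S
step 3 (arc(right, 4)): x=-2 y=-10 heading=W
minimal: 3 command(s), checked below 3.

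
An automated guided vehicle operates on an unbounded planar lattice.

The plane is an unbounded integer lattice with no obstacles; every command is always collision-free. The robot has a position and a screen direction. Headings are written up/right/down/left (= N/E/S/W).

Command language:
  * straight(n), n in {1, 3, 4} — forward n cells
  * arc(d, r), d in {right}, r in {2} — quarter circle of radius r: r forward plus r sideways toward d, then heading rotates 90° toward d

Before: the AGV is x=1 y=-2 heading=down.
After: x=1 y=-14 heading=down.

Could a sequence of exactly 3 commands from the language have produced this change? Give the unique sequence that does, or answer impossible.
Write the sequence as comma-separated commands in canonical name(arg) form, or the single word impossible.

straight(4), straight(4), straight(4)

key: still facing S at the end — nothing in the sequence rotates
begin: x=1 y=-2 heading=down
[1] after straight(4): x=1 y=-6 heading=down
[2] after straight(4): x=1 y=-10 heading=down
[3] after straight(4): x=1 y=-14 heading=down
no other 3-command option fits: unique.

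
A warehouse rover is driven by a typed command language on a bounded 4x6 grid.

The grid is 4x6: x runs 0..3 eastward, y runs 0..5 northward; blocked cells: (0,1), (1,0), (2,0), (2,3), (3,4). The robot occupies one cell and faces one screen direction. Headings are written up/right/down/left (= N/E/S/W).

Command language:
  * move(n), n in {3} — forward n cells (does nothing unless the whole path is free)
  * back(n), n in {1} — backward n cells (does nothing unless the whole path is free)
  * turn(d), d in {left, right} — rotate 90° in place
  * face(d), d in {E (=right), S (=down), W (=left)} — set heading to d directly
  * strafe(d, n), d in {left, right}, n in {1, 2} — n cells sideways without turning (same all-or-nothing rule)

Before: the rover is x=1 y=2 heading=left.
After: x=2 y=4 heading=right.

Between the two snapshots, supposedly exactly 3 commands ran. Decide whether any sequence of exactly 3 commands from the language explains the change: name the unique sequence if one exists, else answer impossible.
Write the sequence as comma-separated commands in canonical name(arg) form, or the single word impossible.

key: cell and facing (now E) both changed — the 3 commands mix motion and turning
t0: x=1 y=2 heading=left
1. strafe(right, 2) → x=1 y=4 heading=left
2. back(1) → x=2 y=4 heading=left
3. face(E) → x=2 y=4 heading=right
uniquely the one of 1331 3-step routes that fits.

strafe(right, 2), back(1), face(E)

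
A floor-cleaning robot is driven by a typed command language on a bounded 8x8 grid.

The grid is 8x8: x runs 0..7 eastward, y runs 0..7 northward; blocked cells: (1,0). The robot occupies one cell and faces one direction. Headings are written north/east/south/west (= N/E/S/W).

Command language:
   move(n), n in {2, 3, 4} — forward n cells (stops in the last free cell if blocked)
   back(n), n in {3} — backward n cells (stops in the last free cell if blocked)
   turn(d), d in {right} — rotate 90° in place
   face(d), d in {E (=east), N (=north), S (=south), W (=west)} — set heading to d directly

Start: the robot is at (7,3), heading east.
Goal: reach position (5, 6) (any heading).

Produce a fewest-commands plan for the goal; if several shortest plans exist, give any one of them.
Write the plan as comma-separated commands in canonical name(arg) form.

begin: at (7,3), heading east
[1] after face(S): at (7,3), heading south
[2] after back(3): at (7,6), heading south
[3] after turn(right): at (7,6), heading west
[4] after move(2): at (5,6), heading west
minimal: 4 command(s), checked below 4.

face(S), back(3), turn(right), move(2)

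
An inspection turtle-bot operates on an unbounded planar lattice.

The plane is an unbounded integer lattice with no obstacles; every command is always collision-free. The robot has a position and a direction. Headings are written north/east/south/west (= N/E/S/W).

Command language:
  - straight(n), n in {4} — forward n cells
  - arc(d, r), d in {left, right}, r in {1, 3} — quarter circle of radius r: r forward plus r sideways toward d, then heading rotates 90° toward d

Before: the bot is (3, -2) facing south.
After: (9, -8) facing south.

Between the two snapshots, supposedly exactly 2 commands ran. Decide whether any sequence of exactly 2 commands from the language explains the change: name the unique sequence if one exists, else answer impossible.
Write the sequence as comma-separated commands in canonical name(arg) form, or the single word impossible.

key: running arc(right, 3) before arc(left, 3) would end elsewhere — order is forced
from: (3, -2) facing south
t=1 arc(left, 3) ⇒ (6, -5) facing east
t=2 arc(right, 3) ⇒ (9, -8) facing south
uniquely the one of 25 2-step routes that fits.

arc(left, 3), arc(right, 3)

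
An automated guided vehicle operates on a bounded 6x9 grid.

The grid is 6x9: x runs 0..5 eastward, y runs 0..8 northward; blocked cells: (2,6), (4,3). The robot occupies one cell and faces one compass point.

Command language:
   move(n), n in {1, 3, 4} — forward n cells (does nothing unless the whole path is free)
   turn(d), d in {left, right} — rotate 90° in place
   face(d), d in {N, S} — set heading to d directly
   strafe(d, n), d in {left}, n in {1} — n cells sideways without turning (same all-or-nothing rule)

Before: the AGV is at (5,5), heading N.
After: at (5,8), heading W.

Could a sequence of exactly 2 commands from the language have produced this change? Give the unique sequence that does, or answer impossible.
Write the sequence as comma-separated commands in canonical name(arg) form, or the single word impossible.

move(3), turn(left)

key: position moved to (5,8) AND the heading swung to W — translation plus rotation needed
t0: at (5,5), heading N
t=1 move(3) ⇒ at (5,8), heading N
t=2 turn(left) ⇒ at (5,8), heading W
no other 2-command option fits: unique.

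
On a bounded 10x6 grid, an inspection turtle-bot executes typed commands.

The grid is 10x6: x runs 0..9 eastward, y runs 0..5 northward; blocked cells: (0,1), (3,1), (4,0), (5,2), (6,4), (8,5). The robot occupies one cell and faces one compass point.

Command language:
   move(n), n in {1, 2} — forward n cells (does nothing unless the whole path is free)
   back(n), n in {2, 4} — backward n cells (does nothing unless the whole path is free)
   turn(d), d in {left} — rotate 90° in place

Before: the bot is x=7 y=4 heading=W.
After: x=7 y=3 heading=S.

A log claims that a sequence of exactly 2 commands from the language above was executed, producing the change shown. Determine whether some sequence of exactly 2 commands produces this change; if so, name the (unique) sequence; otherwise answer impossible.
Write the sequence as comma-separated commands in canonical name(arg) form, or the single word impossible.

turn(left), move(1)

key: cell and facing (now S) both changed — the 2 commands mix motion and turning
begin: x=7 y=4 heading=W
step 1 (turn(left)): x=7 y=4 heading=S
step 2 (move(1)): x=7 y=3 heading=S
no rival 2-sequence matches.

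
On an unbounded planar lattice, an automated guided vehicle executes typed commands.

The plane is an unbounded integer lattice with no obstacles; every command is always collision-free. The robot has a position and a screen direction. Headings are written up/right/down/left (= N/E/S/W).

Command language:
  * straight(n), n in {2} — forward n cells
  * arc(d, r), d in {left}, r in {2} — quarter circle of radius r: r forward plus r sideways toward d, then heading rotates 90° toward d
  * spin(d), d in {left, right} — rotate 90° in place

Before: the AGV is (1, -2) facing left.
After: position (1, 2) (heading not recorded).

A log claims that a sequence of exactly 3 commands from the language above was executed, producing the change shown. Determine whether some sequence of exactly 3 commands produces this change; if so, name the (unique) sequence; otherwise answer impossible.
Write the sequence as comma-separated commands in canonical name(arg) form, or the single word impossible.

spin(right), straight(2), straight(2)

key: running straight(2) before spin(right) would end elsewhere — order is forced
initial: (1, -2) facing left
t=1 spin(right) ⇒ (1, -2) facing up
t=2 straight(2) ⇒ (1, 0) facing up
t=3 straight(2) ⇒ (1, 2) facing up
uniquely the one of 64 3-step routes that fits.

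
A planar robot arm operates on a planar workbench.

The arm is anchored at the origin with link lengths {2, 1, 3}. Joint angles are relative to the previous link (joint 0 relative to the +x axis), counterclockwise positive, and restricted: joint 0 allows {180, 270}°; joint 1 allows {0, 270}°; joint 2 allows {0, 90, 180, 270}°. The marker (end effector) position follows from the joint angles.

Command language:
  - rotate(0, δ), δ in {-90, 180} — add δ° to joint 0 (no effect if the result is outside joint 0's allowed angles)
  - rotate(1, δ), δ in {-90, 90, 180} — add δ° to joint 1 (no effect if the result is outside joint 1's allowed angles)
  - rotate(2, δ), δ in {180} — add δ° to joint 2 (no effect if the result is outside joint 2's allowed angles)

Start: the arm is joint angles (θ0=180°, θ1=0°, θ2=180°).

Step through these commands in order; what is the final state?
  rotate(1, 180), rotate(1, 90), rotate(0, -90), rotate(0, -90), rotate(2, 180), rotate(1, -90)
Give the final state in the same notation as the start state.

joint angles (θ0=180°, θ1=270°, θ2=0°)

start: joint angles (θ0=180°, θ1=0°, θ2=180°)
1. rotate(1, 180) → joint angles (θ0=180°, θ1=0°, θ2=180°)
2. rotate(1, 90) → joint angles (θ0=180°, θ1=0°, θ2=180°)
3. rotate(0, -90) → joint angles (θ0=180°, θ1=0°, θ2=180°)
4. rotate(0, -90) → joint angles (θ0=180°, θ1=0°, θ2=180°)
5. rotate(2, 180) → joint angles (θ0=180°, θ1=0°, θ2=0°)
6. rotate(1, -90) → joint angles (θ0=180°, θ1=270°, θ2=0°)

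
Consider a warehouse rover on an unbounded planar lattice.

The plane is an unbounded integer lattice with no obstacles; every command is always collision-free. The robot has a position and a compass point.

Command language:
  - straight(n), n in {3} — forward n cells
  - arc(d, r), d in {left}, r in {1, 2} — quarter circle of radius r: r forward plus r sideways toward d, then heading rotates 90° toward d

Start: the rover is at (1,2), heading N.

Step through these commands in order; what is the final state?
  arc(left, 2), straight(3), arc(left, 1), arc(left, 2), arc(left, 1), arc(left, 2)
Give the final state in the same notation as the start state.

at (-4,4), heading W

start: at (1,2), heading N
step 1 (arc(left, 2)): at (-1,4), heading W
step 2 (straight(3)): at (-4,4), heading W
step 3 (arc(left, 1)): at (-5,3), heading S
step 4 (arc(left, 2)): at (-3,1), heading E
step 5 (arc(left, 1)): at (-2,2), heading N
step 6 (arc(left, 2)): at (-4,4), heading W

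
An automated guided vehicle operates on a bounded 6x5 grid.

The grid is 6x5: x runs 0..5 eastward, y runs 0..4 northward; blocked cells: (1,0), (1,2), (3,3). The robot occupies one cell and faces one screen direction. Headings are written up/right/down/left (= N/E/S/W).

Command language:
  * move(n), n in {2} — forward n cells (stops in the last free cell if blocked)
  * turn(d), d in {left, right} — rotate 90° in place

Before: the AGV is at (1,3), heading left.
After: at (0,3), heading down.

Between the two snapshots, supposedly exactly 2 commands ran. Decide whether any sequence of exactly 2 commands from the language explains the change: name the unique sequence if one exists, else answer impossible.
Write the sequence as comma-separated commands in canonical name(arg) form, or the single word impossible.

move(2), turn(left)

key: cell and facing (now S) both changed — the 2 commands mix motion and turning
initial: at (1,3), heading left
[1] after move(2): at (0,3), heading left
[2] after turn(left): at (0,3), heading down
no rival 2-sequence matches.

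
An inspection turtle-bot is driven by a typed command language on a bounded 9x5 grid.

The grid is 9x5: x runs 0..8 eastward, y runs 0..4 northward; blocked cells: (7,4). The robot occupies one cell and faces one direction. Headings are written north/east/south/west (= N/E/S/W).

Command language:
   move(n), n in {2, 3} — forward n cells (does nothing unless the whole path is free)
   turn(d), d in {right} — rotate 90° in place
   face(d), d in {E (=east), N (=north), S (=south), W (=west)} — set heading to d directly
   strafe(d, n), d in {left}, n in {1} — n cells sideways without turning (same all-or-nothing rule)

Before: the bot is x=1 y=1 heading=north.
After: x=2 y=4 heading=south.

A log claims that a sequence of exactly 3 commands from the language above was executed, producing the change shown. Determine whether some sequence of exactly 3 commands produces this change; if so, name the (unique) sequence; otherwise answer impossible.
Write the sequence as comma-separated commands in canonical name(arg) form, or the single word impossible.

key: position moved to (2,4) AND the heading swung to S — translation plus rotation needed
begin: x=1 y=1 heading=north
t=1 move(3) ⇒ x=1 y=4 heading=north
t=2 face(S) ⇒ x=1 y=4 heading=south
t=3 strafe(left, 1) ⇒ x=2 y=4 heading=south
no rival 3-sequence matches.

move(3), face(S), strafe(left, 1)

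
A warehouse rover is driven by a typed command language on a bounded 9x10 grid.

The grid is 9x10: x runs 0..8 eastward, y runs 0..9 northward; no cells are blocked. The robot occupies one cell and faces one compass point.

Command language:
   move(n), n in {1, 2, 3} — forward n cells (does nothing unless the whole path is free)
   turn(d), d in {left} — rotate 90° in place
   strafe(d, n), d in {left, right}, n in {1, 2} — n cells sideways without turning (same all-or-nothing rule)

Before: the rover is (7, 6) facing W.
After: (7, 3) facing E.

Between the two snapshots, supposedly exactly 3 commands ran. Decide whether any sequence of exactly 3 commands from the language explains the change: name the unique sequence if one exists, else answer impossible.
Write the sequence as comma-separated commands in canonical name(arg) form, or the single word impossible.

turn(left), move(3), turn(left)

key: cell and facing (now E) both changed — the 3 commands mix motion and turning
t0: (7, 6) facing W
step 1 (turn(left)): (7, 6) facing S
step 2 (move(3)): (7, 3) facing S
step 3 (turn(left)): (7, 3) facing E
no other 3-command option fits: unique.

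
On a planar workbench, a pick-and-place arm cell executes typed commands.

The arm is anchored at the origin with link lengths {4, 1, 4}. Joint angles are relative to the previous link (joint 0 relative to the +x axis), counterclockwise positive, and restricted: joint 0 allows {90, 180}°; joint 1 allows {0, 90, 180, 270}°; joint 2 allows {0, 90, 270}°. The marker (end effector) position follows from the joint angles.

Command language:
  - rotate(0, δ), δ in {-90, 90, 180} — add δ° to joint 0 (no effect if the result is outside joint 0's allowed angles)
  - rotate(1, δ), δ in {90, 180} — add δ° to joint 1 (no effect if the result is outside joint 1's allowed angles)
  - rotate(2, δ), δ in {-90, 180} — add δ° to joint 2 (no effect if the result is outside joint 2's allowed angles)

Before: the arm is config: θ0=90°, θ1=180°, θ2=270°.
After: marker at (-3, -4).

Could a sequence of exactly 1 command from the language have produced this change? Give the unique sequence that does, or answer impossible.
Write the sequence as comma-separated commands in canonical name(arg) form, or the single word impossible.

rotate(0, 90)

from: config: θ0=90°, θ1=180°, θ2=270°
t=1 rotate(0, 90) ⇒ config: θ0=180°, θ1=180°, θ2=270°
all 7 alternatives checked — unique.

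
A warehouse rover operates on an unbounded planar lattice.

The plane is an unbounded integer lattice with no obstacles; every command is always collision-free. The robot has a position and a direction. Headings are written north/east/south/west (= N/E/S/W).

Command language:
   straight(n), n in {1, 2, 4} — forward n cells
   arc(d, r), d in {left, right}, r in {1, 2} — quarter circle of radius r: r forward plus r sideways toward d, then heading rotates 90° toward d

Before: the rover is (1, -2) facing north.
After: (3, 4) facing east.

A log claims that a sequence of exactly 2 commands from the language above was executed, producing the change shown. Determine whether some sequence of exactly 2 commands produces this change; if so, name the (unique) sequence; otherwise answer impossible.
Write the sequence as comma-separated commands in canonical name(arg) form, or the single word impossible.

straight(4), arc(right, 2)

key: running arc(right, 2) before straight(4) would end elsewhere — order is forced
from: (1, -2) facing north
step 1 (straight(4)): (1, 2) facing north
step 2 (arc(right, 2)): (3, 4) facing east
all 49 alternatives checked — unique.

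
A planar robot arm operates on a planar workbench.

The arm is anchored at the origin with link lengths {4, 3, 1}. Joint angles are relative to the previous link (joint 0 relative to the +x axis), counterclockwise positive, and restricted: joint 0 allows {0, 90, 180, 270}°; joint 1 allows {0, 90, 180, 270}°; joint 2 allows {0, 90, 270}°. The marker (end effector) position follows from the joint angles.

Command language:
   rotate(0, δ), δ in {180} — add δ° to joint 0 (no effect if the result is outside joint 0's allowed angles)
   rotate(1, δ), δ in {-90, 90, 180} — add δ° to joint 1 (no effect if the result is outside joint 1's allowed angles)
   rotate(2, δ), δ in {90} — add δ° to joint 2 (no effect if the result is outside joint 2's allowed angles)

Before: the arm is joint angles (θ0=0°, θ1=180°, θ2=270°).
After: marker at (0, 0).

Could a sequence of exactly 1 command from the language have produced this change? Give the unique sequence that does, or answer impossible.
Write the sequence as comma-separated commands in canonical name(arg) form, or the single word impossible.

initial: joint angles (θ0=0°, θ1=180°, θ2=270°)
step 1 (rotate(2, 90)): joint angles (θ0=0°, θ1=180°, θ2=0°)
no rival 1-sequence matches.

rotate(2, 90)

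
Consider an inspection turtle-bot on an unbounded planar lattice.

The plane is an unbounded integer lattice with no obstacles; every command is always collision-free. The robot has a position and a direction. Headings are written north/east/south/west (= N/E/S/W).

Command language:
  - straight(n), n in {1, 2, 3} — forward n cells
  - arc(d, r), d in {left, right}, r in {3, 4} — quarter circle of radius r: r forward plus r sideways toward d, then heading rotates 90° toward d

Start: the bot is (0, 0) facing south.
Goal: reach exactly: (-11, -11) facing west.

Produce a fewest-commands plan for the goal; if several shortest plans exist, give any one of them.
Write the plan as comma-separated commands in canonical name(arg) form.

start: (0, 0) facing south
t=1 arc(right, 3) ⇒ (-3, -3) facing west
t=2 arc(left, 4) ⇒ (-7, -7) facing south
t=3 arc(right, 4) ⇒ (-11, -11) facing west
shorter routes all fall short; 3 is best.

arc(right, 3), arc(left, 4), arc(right, 4)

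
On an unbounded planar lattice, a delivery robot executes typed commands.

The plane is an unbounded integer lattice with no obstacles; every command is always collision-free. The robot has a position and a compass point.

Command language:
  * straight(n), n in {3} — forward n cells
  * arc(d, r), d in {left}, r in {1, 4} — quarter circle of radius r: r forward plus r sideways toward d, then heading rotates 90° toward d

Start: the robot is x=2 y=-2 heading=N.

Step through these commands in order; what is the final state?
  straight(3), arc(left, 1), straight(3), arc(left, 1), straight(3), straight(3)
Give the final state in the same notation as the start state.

initial: x=2 y=-2 heading=N
step 1 (straight(3)): x=2 y=1 heading=N
step 2 (arc(left, 1)): x=1 y=2 heading=W
step 3 (straight(3)): x=-2 y=2 heading=W
step 4 (arc(left, 1)): x=-3 y=1 heading=S
step 5 (straight(3)): x=-3 y=-2 heading=S
step 6 (straight(3)): x=-3 y=-5 heading=S

x=-3 y=-5 heading=S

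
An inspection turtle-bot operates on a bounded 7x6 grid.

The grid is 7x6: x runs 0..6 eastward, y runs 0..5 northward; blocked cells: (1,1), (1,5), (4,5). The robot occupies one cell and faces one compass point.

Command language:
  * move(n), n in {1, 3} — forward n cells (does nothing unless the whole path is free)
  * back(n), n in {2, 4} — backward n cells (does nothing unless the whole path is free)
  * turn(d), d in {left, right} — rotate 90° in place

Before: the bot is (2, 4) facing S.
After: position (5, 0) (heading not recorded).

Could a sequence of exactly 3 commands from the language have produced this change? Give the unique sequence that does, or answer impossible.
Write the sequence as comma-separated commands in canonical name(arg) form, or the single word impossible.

impossible

checked all 3-command options: none fits.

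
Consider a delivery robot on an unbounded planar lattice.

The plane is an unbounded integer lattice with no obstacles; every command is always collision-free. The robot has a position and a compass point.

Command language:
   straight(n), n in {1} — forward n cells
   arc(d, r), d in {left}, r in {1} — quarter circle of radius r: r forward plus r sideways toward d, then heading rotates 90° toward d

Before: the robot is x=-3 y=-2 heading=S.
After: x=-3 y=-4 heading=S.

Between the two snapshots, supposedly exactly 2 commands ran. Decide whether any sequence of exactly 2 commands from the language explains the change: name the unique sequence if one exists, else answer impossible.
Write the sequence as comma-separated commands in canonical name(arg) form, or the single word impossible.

key: still facing S at the end — nothing in the sequence rotates
begin: x=-3 y=-2 heading=S
step 1 (straight(1)): x=-3 y=-3 heading=S
step 2 (straight(1)): x=-3 y=-4 heading=S
uniquely the one of 4 2-step routes that fits.

straight(1), straight(1)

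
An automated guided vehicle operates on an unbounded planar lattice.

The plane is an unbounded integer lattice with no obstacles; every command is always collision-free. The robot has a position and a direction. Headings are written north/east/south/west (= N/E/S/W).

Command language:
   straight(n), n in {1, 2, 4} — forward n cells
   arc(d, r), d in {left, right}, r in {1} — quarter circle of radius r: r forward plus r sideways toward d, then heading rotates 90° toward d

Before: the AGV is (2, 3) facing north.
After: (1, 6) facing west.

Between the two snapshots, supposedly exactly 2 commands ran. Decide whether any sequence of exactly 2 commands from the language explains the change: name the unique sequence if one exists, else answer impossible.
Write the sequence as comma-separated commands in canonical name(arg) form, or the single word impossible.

key: running arc(left, 1) before straight(2) would end elsewhere — order is forced
begin: (2, 3) facing north
t=1 straight(2) ⇒ (2, 5) facing north
t=2 arc(left, 1) ⇒ (1, 6) facing west
uniquely the one of 25 2-step routes that fits.

straight(2), arc(left, 1)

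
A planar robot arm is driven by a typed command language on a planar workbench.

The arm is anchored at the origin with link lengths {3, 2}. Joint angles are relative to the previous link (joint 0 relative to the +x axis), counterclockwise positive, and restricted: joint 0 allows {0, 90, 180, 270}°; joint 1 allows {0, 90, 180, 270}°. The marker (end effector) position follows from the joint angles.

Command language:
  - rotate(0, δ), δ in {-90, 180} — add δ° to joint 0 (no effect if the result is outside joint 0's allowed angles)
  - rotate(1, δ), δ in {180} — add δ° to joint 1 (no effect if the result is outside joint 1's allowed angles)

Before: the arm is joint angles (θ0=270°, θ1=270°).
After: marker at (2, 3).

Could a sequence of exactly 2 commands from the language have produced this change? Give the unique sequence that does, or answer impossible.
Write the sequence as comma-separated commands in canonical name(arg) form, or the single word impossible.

from: joint angles (θ0=270°, θ1=270°)
step 1 (rotate(0, -90)): joint angles (θ0=180°, θ1=270°)
step 2 (rotate(0, -90)): joint angles (θ0=90°, θ1=270°)
uniquely the one of 9 2-step routes that fits.

rotate(0, -90), rotate(0, -90)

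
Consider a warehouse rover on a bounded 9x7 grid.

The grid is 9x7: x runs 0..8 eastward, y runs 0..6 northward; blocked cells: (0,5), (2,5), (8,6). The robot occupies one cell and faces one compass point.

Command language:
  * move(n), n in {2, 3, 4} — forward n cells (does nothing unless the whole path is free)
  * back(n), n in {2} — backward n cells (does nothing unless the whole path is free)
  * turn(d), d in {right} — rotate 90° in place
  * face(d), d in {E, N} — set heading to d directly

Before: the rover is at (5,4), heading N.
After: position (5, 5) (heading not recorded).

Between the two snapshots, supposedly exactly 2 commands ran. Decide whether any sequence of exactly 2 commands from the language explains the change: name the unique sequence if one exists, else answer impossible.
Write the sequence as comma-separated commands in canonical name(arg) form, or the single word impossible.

key: order matters: swapping back(2) and move(3) lands elsewhere
t0: at (5,4), heading N
t=1 back(2) ⇒ at (5,2), heading N
t=2 move(3) ⇒ at (5,5), heading N
all 49 alternatives checked — unique.

back(2), move(3)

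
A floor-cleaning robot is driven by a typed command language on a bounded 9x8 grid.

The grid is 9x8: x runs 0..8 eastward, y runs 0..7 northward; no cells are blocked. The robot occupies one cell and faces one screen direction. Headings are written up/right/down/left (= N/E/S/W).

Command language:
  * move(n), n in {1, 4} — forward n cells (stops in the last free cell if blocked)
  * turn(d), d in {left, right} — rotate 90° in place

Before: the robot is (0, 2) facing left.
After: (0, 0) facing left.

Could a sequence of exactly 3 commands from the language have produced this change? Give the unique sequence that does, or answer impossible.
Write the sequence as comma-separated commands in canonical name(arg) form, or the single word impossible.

key: running turn(right) before turn(left) would end elsewhere — order is forced
start: (0, 2) facing left
1. turn(left) → (0, 2) facing down
2. move(4) → (0, 0) facing down
3. turn(right) → (0, 0) facing left
no other 3-command option fits: unique.

turn(left), move(4), turn(right)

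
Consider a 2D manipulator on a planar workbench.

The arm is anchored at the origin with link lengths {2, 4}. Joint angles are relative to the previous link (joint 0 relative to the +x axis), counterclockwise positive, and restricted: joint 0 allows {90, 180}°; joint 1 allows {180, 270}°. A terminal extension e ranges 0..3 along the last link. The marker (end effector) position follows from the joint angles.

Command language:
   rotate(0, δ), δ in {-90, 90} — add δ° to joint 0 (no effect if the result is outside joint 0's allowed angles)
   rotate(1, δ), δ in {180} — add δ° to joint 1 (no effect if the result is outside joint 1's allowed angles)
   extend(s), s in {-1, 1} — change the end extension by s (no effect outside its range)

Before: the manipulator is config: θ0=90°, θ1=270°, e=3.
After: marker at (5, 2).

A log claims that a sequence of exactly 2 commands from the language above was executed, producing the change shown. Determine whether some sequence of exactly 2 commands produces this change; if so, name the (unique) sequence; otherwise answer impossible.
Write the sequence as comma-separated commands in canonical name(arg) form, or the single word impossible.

extend(-1), extend(-1)

from: config: θ0=90°, θ1=270°, e=3
[1] after extend(-1): config: θ0=90°, θ1=270°, e=2
[2] after extend(-1): config: θ0=90°, θ1=270°, e=1
no rival 2-sequence matches.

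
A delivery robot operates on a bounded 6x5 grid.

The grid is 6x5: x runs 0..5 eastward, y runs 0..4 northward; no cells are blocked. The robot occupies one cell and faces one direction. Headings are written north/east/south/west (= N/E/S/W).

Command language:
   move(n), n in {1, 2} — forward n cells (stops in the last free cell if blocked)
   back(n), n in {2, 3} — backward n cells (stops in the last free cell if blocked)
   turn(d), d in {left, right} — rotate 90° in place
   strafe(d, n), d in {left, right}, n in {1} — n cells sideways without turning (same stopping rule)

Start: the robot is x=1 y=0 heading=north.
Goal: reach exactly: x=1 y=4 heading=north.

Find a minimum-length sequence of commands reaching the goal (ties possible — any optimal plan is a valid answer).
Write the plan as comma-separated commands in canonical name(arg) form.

move(2), move(2)

start: x=1 y=0 heading=north
[1] after move(2): x=1 y=2 heading=north
[2] after move(2): x=1 y=4 heading=north
minimal: 2 command(s), checked below 2.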